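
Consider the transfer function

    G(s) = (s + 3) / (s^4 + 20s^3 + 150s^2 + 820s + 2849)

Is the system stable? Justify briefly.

The denominator s^4 + 20s^3 + 150s^2 + 820s + 2849 factors as (s^2 + 2s + 37)(s + 7)(s + 11), giving poles at s = -1 ± 6j, -7, -11.
Since all poles lie strictly in the left half-plane, the system is stable.

stable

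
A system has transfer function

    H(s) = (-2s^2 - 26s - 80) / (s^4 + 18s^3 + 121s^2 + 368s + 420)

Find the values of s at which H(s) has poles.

s = -4 + 2j, -4 - 2j, -3, -7

The poles are the roots of the denominator s^4 + 18s^3 + 121s^2 + 368s + 420 = 0.
Trying s = -3: the polynomial evaluates to 0, so (s + 3) is a factor.
Dividing out leaves s^3 + 15s^2 + 76s + 140 = 0.
This factors further as (s^2 + 8s + 20)(s + 7) = 0.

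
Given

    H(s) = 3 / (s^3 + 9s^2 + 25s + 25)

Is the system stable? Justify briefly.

The denominator s^3 + 9s^2 + 25s + 25 factors as (s^2 + 4s + 5)(s + 5), giving poles at s = -2 + j, -2 - j, -5.
Since all poles lie strictly in the left half-plane, the system is stable.

stable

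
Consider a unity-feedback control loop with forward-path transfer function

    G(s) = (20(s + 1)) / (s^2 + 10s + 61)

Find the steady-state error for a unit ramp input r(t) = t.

G(s) has no poles at the origin.
This is a Type 0 system; Kv = lim_{s→0} s·G(s) = 0, so the steady-state error for a ramp input is infinite.

e_ss = ∞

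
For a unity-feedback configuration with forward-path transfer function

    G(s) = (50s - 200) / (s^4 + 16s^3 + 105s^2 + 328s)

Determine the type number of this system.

Type 1

Factor s from the denominator: s^4 + 16s^3 + 105s^2 + 328s = s·(s^3 + 16s^2 + 105s + 328).
There is 1 pole at the origin, so the system is Type 1.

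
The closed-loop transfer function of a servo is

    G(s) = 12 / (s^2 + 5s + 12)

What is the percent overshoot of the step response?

%OS ≈ 3.78%

Comparing s^2 + 5s + 12 to s^2 + 2ζωₙs + ωₙ²: ωₙ = √12 ≈ 3.464 rad/s and ζ = 5/(2·√12) ≈ 0.7217.
%OS = 100·exp(−πζ/√(1−ζ²)) = 100·exp(−π·0.7217/√(1−0.7217²)) ≈ 3.78%.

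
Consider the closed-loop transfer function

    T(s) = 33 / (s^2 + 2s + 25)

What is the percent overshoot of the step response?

Comparing s^2 + 2s + 25 to s^2 + 2ζωₙs + ωₙ²: ωₙ = 5 rad/s and ζ = 2/(2·5) = 0.2.
%OS = 100·exp(−πζ/√(1−ζ²)) = 100·exp(−π·0.2/√(1−0.2²)) ≈ 52.7%.

%OS ≈ 52.7%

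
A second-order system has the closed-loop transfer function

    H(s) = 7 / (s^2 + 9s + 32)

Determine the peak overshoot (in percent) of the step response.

%OS ≈ 1.62%

Comparing s^2 + 9s + 32 to s^2 + 2ζωₙs + ωₙ²: ωₙ = √32 ≈ 5.657 rad/s and ζ = 9/(2·√32) ≈ 0.7955.
%OS = 100·exp(−πζ/√(1−ζ²)) = 100·exp(−π·0.7955/√(1−0.7955²)) ≈ 1.62%.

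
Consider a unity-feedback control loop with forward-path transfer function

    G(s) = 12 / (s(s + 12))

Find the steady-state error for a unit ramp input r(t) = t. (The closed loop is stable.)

G(s) has one pole at the origin.
This is a Type 1 system. Kv = lim_{s→0} s·G(s) = 12/12 = 1.
e_ss = 1/Kv = 1/(1) = 1.

e_ss = 1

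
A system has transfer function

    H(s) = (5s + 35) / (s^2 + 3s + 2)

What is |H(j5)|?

Substitute s = j5: numerator = 35 + j25, denominator = -23 + j15.
|H(j5)| = |35 + j25| / |-23 + j15| = 43.012 / 27.459 ≈ 1.566.

|H(j5)| ≈ 1.566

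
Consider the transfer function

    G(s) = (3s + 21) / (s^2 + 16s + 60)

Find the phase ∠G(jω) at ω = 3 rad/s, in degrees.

At s = j3: numerator = 21 + j9, denominator = 51 + j48.
∠G = ∠num − ∠den = 23.199° − (43.264°) = -20.07°.

∠G(j3) ≈ -20.07°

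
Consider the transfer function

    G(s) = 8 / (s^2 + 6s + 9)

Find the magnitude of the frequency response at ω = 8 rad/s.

|G(j8)| ≈ 0.1096

Substitute s = j8: numerator = 8, denominator = -55 + j48.
|G(j8)| = |8| / |-55 + j48| = 8 / 73 ≈ 0.1096.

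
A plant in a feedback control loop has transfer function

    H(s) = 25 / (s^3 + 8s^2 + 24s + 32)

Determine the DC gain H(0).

H(0) = 25/32 ≈ 0.7812

Set s = 0: H(0) = (25) / (32) = 25/32.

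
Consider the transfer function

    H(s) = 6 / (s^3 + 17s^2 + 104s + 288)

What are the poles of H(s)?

s = -4 ± 4j, -9

The poles are the roots of the denominator s^3 + 17s^2 + 104s + 288 = 0.
Trying s = -9: the polynomial evaluates to 0, so (s + 9) is a factor.
Dividing out leaves s^2 + 8s + 32 = 0.
The quadratic formula then gives s = -4 ± 4j.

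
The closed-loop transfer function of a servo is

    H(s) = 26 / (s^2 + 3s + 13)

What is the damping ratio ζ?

ζ ≈ 0.4160

Compare the denominator to the standard form s^2 + 2ζωₙs + ωₙ².
ωₙ² = 13, so ωₙ = √13 ≈ 3.606 rad/s.
2ζωₙ = 3, so ζ = 3/(2·√13) ≈ 0.4160.
With ζ = 0.4160 the response is underdamped.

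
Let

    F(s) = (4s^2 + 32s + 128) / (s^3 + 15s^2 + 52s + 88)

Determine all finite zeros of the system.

Set the numerator to zero: 4s^2 + 32s + 128 = 0, i.e. 4·(s^2 + 8s + 32) = 0.
Factoring: (s^2 + 8s + 32) = 0.

s = -4 + 4j, -4 - 4j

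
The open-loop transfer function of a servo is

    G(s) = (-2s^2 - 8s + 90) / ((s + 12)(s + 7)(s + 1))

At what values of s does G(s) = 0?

Set the numerator to zero: -2s^2 - 8s + 90 = 0, i.e. -2·(s^2 + 4s - 45) = 0.
Factoring: (s - 5)(s + 9) = 0.

s = 5, -9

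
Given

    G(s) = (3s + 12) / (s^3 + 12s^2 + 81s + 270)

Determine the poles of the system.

s = -3 + 6j, -3 - 6j, -6

The poles are the roots of the denominator s^3 + 12s^2 + 81s + 270 = 0.
Trying s = -6: the polynomial evaluates to 0, so (s + 6) is a factor.
Dividing out leaves s^2 + 6s + 45 = 0.
The quadratic formula then gives s = -3 ± 6j.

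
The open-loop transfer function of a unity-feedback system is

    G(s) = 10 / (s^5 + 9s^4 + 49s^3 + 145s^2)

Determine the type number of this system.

Factor s from the denominator: s^5 + 9s^4 + 49s^3 + 145s^2 = s^2·(s^3 + 9s^2 + 49s + 145).
There are 2 poles at the origin, so the system is Type 2.

Type 2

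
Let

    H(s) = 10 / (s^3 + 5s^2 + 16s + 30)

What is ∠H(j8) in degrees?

∠H(j8) ≈ 127.1°

At s = j8: numerator = 10, denominator = -290 - j384.
∠H = ∠num − ∠den = 0° − (-127.06°) = 127.1°.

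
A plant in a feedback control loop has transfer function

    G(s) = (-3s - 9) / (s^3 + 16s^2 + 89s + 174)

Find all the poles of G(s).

s = -5 ± 2j, -6

The poles are the roots of the denominator s^3 + 16s^2 + 89s + 174 = 0.
Trying s = -6: the polynomial evaluates to 0, so (s + 6) is a factor.
Dividing out leaves s^2 + 10s + 29 = 0.
The quadratic formula then gives s = -5 ± 2j.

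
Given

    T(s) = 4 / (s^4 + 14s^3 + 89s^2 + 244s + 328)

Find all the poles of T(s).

The poles are the roots of the denominator s^4 + 14s^3 + 89s^2 + 244s + 328 = 0.
No real roots exist; factor into two real quadratics: (s^2 + 10s + 41)(s^2 + 4s + 8) = 0.
Each quadratic gives a conjugate pair via the quadratic formula.

s = -5 + 4j, -5 - 4j, -2 + 2j, -2 - 2j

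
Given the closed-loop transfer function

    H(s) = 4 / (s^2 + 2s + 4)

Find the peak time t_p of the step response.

Comparing s^2 + 2s + 4 to s^2 + 2ζωₙs + ωₙ²: ωₙ = 2 rad/s and ζ = 2/(2·2) = 0.5.
ζωₙ = 2/2 = 1, so ω_d = ωₙ√(1−ζ²) = √(ωₙ² − (ζωₙ)²) = √(4 − 1²) = √3 ≈ 1.732 rad/s.
t_p = π/ω_d = π/1.732 ≈ 1.814 s.

t_p ≈ 1.814 s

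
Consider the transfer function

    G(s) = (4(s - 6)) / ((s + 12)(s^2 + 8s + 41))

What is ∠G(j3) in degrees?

At s = j3: numerator = -24 + j12, denominator = 312 + j384.
∠G = ∠num − ∠den = 153.43° − (50.906°) = 102.5°.

∠G(j3) ≈ 102.5°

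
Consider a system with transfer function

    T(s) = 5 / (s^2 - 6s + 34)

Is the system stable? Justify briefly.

unstable

The denominator s^2 - 6s + 34 factors as (s^2 - 6s + 34), giving poles at s = 3 + 5j, 3 - 5j.
Since the pole(s) at s = 3 + 5j, 3 - 5j lie in the right half-plane, the system is unstable.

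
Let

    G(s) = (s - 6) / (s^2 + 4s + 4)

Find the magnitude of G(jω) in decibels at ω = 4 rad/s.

|G(j4)|_dB ≈ -8.86 dB

Substitute s = j4: numerator = -6 + j4, denominator = -12 + j16.
|G(j4)| = |-6 + j4| / |-12 + j16| = 7.2111 / 20 ≈ 0.3606.
In decibels: 20·log₁₀(0.3606) ≈ -8.86 dB.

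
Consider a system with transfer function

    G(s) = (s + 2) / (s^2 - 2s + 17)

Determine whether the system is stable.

unstable

The poles can be read from the denominator factors: s = 1 + 4j, 1 - 4j.
Since the pole(s) at s = 1 + 4j, 1 - 4j lie in the right half-plane, the system is unstable.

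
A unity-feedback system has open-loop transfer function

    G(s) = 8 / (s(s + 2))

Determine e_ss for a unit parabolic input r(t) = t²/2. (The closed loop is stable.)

G(s) has one pole at the origin.
This is a Type 1 system; Ka = lim_{s→0} s^2·G(s) = 0, so the steady-state error for a parabola input is infinite.

e_ss = ∞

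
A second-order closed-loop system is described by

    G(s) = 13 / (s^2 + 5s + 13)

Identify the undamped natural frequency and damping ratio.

ωₙ ≈ 3.606 rad/s, ζ ≈ 0.6934

Compare the denominator to the standard form s^2 + 2ζωₙs + ωₙ².
ωₙ² = 13, so ωₙ = √13 ≈ 3.606 rad/s.
2ζωₙ = 5, so ζ = 5/(2·√13) ≈ 0.6934.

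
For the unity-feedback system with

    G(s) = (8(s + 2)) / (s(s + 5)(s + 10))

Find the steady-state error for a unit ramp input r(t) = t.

e_ss = 3.125

G(s) has one pole at the origin.
This is a Type 1 system. Kv = lim_{s→0} s·G(s) = 16/50 = 8/25.
e_ss = 1/Kv = 1/(8/25) = 25/8 ≈ 3.125.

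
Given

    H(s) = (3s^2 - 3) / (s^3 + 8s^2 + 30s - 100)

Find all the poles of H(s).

The poles are the roots of the denominator s^3 + 8s^2 + 30s - 100 = 0.
Trying s = 2: the polynomial evaluates to 0, so (s - 2) is a factor.
Dividing out leaves s^2 + 10s + 50 = 0.
The quadratic formula then gives s = -5 ± 5j.

s = -5 + 5j, -5 - 5j, 2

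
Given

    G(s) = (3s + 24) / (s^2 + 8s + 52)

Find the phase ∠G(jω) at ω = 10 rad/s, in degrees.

∠G(j10) ≈ -69.62°

At s = j10: numerator = 24 + j30, denominator = -48 + j80.
∠G = ∠num − ∠den = 51.340° − (120.96°) = -69.62°.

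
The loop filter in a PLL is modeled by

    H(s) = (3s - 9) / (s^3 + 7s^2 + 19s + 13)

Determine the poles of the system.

The poles are the roots of the denominator s^3 + 7s^2 + 19s + 13 = 0.
Trying s = -1: the polynomial evaluates to 0, so (s + 1) is a factor.
Dividing out leaves s^2 + 6s + 13 = 0.
The quadratic formula then gives s = -3 ± 2j.

s = -1, -3 ± 2j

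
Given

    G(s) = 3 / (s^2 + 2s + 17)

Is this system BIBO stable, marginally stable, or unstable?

The denominator s^2 + 2s + 17 factors as (s^2 + 2s + 17), giving poles at s = -1 ± 4j.
Since all poles lie strictly in the left half-plane, the system is stable.

stable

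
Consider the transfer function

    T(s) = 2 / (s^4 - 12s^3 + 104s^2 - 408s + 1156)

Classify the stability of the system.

The denominator s^4 - 12s^3 + 104s^2 - 408s + 1156 factors as (s^2 - 6s + 34)(s^2 - 6s + 34), giving poles at s = 3 + 5j, 3 - 5j, 3 + 5j, 3 - 5j.
Since the pole(s) at s = 3 + 5j, 3 - 5j, 3 + 5j, 3 - 5j lie in the right half-plane, the system is unstable.

unstable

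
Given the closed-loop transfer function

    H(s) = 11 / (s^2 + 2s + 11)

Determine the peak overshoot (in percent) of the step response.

Comparing s^2 + 2s + 11 to s^2 + 2ζωₙs + ωₙ²: ωₙ = √11 ≈ 3.317 rad/s and ζ = 2/(2·√11) ≈ 0.3015.
%OS = 100·exp(−πζ/√(1−ζ²)) = 100·exp(−π·0.3015/√(1−0.3015²)) ≈ 37.0%.

%OS ≈ 37.0%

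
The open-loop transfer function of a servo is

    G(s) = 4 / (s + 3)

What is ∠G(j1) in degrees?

At s = j1: numerator = 4, denominator = 3 + j1.
∠G = ∠num − ∠den = 0° − (18.435°) = -18.43°.

∠G(j1) ≈ -18.43°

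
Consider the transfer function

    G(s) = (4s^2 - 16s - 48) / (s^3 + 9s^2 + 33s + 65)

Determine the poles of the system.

s = -2 ± 3j, -5

The poles are the roots of the denominator s^3 + 9s^2 + 33s + 65 = 0.
Trying s = -5: the polynomial evaluates to 0, so (s + 5) is a factor.
Dividing out leaves s^2 + 4s + 13 = 0.
The quadratic formula then gives s = -2 ± 3j.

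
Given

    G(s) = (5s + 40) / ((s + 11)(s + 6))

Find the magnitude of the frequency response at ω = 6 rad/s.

|G(j6)| ≈ 0.4703

Substitute s = j6: numerator = 40 + j30, denominator = 30 + j102.
|G(j6)| = |40 + j30| / |30 + j102| = 50 / 106.32 ≈ 0.4703.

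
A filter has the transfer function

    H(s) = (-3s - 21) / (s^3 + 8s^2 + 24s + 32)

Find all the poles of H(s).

The poles are the roots of the denominator s^3 + 8s^2 + 24s + 32 = 0.
Trying s = -4: the polynomial evaluates to 0, so (s + 4) is a factor.
Dividing out leaves s^2 + 4s + 8 = 0.
The quadratic formula then gives s = -2 ± 2j.

s = -2 + 2j, -2 - 2j, -4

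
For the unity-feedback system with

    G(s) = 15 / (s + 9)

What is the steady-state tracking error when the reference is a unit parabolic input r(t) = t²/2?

G(s) has no poles at the origin.
This is a Type 0 system; Ka = lim_{s→0} s^2·G(s) = 0, so the steady-state error for a parabola input is infinite.

e_ss = ∞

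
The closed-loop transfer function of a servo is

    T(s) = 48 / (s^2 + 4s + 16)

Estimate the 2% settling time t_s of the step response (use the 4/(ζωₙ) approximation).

Comparing s^2 + 4s + 16 to s^2 + 2ζωₙs + ωₙ²: ωₙ = 4 rad/s and ζ = 4/(2·4) = 0.5.
ζωₙ = 4/2 = 2, so t_s ≈ 4/(ζωₙ) = 4/2 = 2 s.

t_s ≈ 2 s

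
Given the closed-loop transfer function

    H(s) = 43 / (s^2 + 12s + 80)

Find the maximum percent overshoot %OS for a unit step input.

%OS ≈ 5.83%

Comparing s^2 + 12s + 80 to s^2 + 2ζωₙs + ωₙ²: ωₙ = √80 ≈ 8.944 rad/s and ζ = 12/(2·√80) ≈ 0.6708.
%OS = 100·exp(−πζ/√(1−ζ²)) = 100·exp(−π·0.6708/√(1−0.6708²)) ≈ 5.83%.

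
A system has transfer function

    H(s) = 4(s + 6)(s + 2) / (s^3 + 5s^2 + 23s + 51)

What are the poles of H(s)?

s = -3, -1 ± 4j

The poles are the roots of the denominator s^3 + 5s^2 + 23s + 51 = 0.
Trying s = -3: the polynomial evaluates to 0, so (s + 3) is a factor.
Dividing out leaves s^2 + 2s + 17 = 0.
The quadratic formula then gives s = -1 ± 4j.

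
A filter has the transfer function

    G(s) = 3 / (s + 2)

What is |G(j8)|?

Substitute s = j8: numerator = 3, denominator = 2 + j8.
|G(j8)| = |3| / |2 + j8| = 3 / 8.2462 ≈ 0.3638.

|G(j8)| ≈ 0.3638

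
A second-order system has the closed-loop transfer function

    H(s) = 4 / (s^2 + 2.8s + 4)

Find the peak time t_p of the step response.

Comparing s^2 + 2.8s + 4 to s^2 + 2ζωₙs + ωₙ²: ωₙ = 2 rad/s and ζ = 2.8/(2·2) = 0.7.
ζωₙ = 2.8/2 = 1.4, so ω_d = ωₙ√(1−ζ²) = √(ωₙ² − (ζωₙ)²) = √(4 − 1.4²) = √2.04 ≈ 1.428 rad/s.
t_p = π/ω_d = π/1.428 ≈ 2.200 s.

t_p ≈ 2.200 s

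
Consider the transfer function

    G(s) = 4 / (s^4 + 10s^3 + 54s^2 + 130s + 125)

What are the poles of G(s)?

The poles are the roots of the denominator s^4 + 10s^3 + 54s^2 + 130s + 125 = 0.
No real roots exist; factor into two real quadratics: (s^2 + 6s + 25)(s^2 + 4s + 5) = 0.
Each quadratic gives a conjugate pair via the quadratic formula.

s = -3 ± 4j, -2 ± j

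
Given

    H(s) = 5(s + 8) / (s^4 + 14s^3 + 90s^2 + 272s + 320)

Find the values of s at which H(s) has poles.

The poles are the roots of the denominator s^4 + 14s^3 + 90s^2 + 272s + 320 = 0.
No real roots exist; factor into two real quadratics: (s^2 + 8s + 32)(s^2 + 6s + 10) = 0.
Each quadratic gives a conjugate pair via the quadratic formula.

s = -4 + 4j, -4 - 4j, -3 + j, -3 - j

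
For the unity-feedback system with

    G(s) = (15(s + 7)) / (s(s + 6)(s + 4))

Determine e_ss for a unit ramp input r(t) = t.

G(s) has one pole at the origin.
This is a Type 1 system. Kv = lim_{s→0} s·G(s) = 105/24 = 35/8.
e_ss = 1/Kv = 1/(35/8) = 8/35 ≈ 0.2286.

e_ss = 0.2286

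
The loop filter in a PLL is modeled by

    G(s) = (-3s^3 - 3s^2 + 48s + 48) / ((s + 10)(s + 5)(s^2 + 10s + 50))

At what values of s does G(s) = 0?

s = -4, 4, -1

Set the numerator to zero: -3s^3 - 3s^2 + 48s + 48 = 0, i.e. -3·(s^3 + s^2 - 16s - 16) = 0.
Factoring: (s + 4)(s - 4)(s + 1) = 0.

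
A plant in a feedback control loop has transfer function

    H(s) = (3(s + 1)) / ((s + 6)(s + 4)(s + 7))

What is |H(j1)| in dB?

Substitute s = j1: numerator = 3 + j3, denominator = 151 + j93.
|H(j1)| = |3 + j3| / |151 + j93| = 4.2426 / 177.34 ≈ 0.02392.
In decibels: 20·log₁₀(0.02392) ≈ -32.4 dB.

|H(j1)|_dB ≈ -32.4 dB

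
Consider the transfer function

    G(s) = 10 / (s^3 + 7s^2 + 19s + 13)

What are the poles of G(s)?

s = -3 + 2j, -3 - 2j, -1

The poles are the roots of the denominator s^3 + 7s^2 + 19s + 13 = 0.
Trying s = -1: the polynomial evaluates to 0, so (s + 1) is a factor.
Dividing out leaves s^2 + 6s + 13 = 0.
The quadratic formula then gives s = -3 ± 2j.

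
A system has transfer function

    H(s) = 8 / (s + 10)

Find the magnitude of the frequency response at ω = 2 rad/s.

|H(j2)| ≈ 0.7845

Substitute s = j2: numerator = 8, denominator = 10 + j2.
|H(j2)| = |8| / |10 + j2| = 8 / 10.198 ≈ 0.7845.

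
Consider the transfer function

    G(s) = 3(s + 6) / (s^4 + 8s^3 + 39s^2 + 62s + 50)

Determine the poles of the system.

The poles are the roots of the denominator s^4 + 8s^3 + 39s^2 + 62s + 50 = 0.
No real roots exist; factor into two real quadratics: (s^2 + 2s + 2)(s^2 + 6s + 25) = 0.
Each quadratic gives a conjugate pair via the quadratic formula.

s = -1 + j, -1 - j, -3 + 4j, -3 - 4j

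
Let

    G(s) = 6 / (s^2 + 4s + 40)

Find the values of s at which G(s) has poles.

s = -2 + 6j, -2 - 6j

The poles are the roots of the denominator s^2 + 4s + 40 = 0.
Using the quadratic formula: s = (-4 ± √(-144))/2 = -2 ± 6j.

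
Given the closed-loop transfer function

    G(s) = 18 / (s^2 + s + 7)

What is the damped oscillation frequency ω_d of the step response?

Comparing s^2 + s + 7 to s^2 + 2ζωₙs + ωₙ²: ωₙ = √7 ≈ 2.646 rad/s and ζ = 1/(2·√7) ≈ 0.1890.
ζωₙ = 1/2 = 0.5, so ω_d = ωₙ√(1−ζ²) = √(ωₙ² − (ζωₙ)²) = √(7 − 0.5²) = √6.75 ≈ 2.598 rad/s.

ω_d ≈ 2.598 rad/s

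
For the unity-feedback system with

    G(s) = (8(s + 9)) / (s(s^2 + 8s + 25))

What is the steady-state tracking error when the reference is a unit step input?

G(s) has one pole at the origin.
This is a Type 1 system; for a step input the steady-state error is zero.

e_ss = 0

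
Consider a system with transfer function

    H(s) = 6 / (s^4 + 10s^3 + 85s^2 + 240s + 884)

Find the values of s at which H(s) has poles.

s = -1 + 4j, -1 - 4j, -4 + 6j, -4 - 6j

The poles are the roots of the denominator s^4 + 10s^3 + 85s^2 + 240s + 884 = 0.
No real roots exist; factor into two real quadratics: (s^2 + 2s + 17)(s^2 + 8s + 52) = 0.
Each quadratic gives a conjugate pair via the quadratic formula.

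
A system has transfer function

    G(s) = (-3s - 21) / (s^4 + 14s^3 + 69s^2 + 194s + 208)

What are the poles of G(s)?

s = -2, -2 + 3j, -2 - 3j, -8

The poles are the roots of the denominator s^4 + 14s^3 + 69s^2 + 194s + 208 = 0.
Trying s = -2: the polynomial evaluates to 0, so (s + 2) is a factor.
Dividing out leaves s^3 + 12s^2 + 45s + 104 = 0.
This factors further as (s^2 + 4s + 13)(s + 8) = 0.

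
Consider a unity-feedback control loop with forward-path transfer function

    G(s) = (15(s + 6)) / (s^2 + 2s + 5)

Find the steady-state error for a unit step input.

e_ss = 0.05263

G(s) has no poles at the origin.
This is a Type 0 system. Kp = lim_{s→0} G(s) = 90/5 = 18.
e_ss = 1/(1 + Kp) = 1/(1 + 18) = 1/19 ≈ 0.05263.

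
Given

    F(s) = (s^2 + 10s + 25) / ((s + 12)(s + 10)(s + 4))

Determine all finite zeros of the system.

Set the numerator to zero: s^2 + 10s + 25 = 0.
Factoring: (s + 5)^2 = 0.

s = -5, -5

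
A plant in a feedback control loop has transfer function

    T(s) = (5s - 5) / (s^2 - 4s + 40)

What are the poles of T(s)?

The poles are the roots of the denominator s^2 - 4s + 40 = 0.
Using the quadratic formula: s = (4 ± √(-144))/2 = 2 ± 6j.

s = 2 + 6j, 2 - 6j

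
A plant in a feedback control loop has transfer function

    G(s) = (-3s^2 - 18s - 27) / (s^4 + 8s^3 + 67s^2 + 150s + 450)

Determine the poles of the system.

The poles are the roots of the denominator s^4 + 8s^3 + 67s^2 + 150s + 450 = 0.
No real roots exist; factor into two real quadratics: (s^2 + 2s + 10)(s^2 + 6s + 45) = 0.
Each quadratic gives a conjugate pair via the quadratic formula.

s = -1 ± 3j, -3 ± 6j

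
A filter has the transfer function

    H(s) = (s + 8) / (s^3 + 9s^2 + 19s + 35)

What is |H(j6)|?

Substitute s = j6: numerator = 8 + j6, denominator = -289 - j102.
|H(j6)| = |8 + j6| / |-289 - j102| = 10 / 306.47 ≈ 0.03263.

|H(j6)| ≈ 0.03263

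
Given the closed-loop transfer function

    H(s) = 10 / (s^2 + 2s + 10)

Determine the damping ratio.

Compare the denominator to the standard form s^2 + 2ζωₙs + ωₙ².
ωₙ² = 10, so ωₙ = √10 ≈ 3.162 rad/s.
2ζωₙ = 2, so ζ = 2/(2·√10) ≈ 0.3162.
With ζ = 0.3162 the response is underdamped.

ζ ≈ 0.3162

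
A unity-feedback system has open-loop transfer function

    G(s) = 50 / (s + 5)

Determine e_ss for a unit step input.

e_ss = 0.09091

G(s) has no poles at the origin.
This is a Type 0 system. Kp = lim_{s→0} G(s) = 50/5 = 10.
e_ss = 1/(1 + Kp) = 1/(1 + 10) = 1/11 ≈ 0.09091.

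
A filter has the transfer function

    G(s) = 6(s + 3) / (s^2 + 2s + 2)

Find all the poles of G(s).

s = -1 + j, -1 - j

The poles are the roots of the denominator s^2 + 2s + 2 = 0.
Using the quadratic formula: s = (-2 ± √(-4))/2 = -1 ± 1j.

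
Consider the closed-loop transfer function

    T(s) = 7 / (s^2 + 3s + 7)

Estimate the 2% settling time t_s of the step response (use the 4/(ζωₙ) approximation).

t_s ≈ 2.667 s

Comparing s^2 + 3s + 7 to s^2 + 2ζωₙs + ωₙ²: ωₙ = √7 ≈ 2.646 rad/s and ζ = 3/(2·√7) ≈ 0.5669.
ζωₙ = 3/2 = 1.5, so t_s ≈ 4/(ζωₙ) = 4/1.5 ≈ 2.667 s.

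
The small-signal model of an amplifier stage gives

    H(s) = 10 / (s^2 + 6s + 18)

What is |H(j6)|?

Substitute s = j6: numerator = 10, denominator = -18 + j36.
|H(j6)| = |10| / |-18 + j36| = 10 / 40.249 ≈ 0.2485.

|H(j6)| ≈ 0.2485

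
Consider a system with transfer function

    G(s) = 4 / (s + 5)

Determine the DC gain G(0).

G(0) = 4/5 ≈ 0.8000

At s = 0 each factor (s + a) contributes a and each (s^2 + bs + c) contributes c.
G(0) = 4·1 / ((5)) = 4/5 = 4/5.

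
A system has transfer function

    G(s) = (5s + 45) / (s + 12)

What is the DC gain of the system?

Set s = 0: G(0) = (45) / (12) = 15/4.

G(0) = 15/4 ≈ 3.750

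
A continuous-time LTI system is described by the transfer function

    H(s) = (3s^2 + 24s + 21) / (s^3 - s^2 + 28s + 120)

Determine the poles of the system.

The poles are the roots of the denominator s^3 - s^2 + 28s + 120 = 0.
Trying s = -3: the polynomial evaluates to 0, so (s + 3) is a factor.
Dividing out leaves s^2 - 4s + 40 = 0.
The quadratic formula then gives s = 2 ± 6j.

s = 2 + 6j, 2 - 6j, -3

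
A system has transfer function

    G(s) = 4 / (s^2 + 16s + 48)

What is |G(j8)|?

|G(j8)| ≈ 0.03101

Substitute s = j8: numerator = 4, denominator = -16 + j128.
|G(j8)| = |4| / |-16 + j128| = 4 / 129.00 ≈ 0.03101.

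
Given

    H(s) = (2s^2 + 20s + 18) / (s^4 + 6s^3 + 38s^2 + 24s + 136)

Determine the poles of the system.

s = 2j, -2j, -3 + 5j, -3 - 5j

The poles are the roots of the denominator s^4 + 6s^3 + 38s^2 + 24s + 136 = 0.
No real roots exist; factor into two real quadratics: (s^2 + 4)(s^2 + 6s + 34) = 0.
Each quadratic gives a conjugate pair via the quadratic formula.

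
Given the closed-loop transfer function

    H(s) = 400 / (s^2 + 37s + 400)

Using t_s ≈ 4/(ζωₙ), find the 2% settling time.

Comparing s^2 + 37s + 400 to s^2 + 2ζωₙs + ωₙ²: ωₙ = 20 rad/s and ζ = 37/(2·20) = 0.925.
ζωₙ = 37/2 = 18.5, so t_s ≈ 4/(ζωₙ) = 4/18.5 ≈ 0.2162 s.

t_s ≈ 0.2162 s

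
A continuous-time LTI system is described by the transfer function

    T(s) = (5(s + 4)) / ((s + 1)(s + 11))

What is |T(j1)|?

Substitute s = j1: numerator = 20 + j5, denominator = 10 + j12.
|T(j1)| = |20 + j5| / |10 + j12| = 20.616 / 15.620 ≈ 1.320.

|T(j1)| ≈ 1.320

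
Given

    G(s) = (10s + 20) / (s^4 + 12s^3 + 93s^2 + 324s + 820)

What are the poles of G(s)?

The poles are the roots of the denominator s^4 + 12s^3 + 93s^2 + 324s + 820 = 0.
No real roots exist; factor into two real quadratics: (s^2 + 8s + 41)(s^2 + 4s + 20) = 0.
Each quadratic gives a conjugate pair via the quadratic formula.

s = -4 + 5j, -4 - 5j, -2 + 4j, -2 - 4j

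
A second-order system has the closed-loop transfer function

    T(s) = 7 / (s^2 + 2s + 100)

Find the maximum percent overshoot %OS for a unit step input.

Comparing s^2 + 2s + 100 to s^2 + 2ζωₙs + ωₙ²: ωₙ = 10 rad/s and ζ = 2/(2·10) = 0.1.
%OS = 100·exp(−πζ/√(1−ζ²)) = 100·exp(−π·0.1/√(1−0.1²)) ≈ 72.9%.

%OS ≈ 72.9%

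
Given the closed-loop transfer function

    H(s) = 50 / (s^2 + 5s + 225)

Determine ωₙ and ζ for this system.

Compare the denominator to the standard form s^2 + 2ζωₙs + ωₙ².
ωₙ² = 225, so ωₙ = 15 rad/s.
2ζωₙ = 5, so ζ = 5/(2·15) ≈ 0.1667.
With ζ = 0.1667 the response is underdamped.

ωₙ = 15 rad/s, ζ ≈ 0.1667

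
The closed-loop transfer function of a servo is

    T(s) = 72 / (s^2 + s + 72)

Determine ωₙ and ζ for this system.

ωₙ ≈ 8.485 rad/s, ζ ≈ 0.05893

Compare the denominator to the standard form s^2 + 2ζωₙs + ωₙ².
ωₙ² = 72, so ωₙ = √72 ≈ 8.485 rad/s.
2ζωₙ = 1, so ζ = 1/(2·√72) ≈ 0.05893.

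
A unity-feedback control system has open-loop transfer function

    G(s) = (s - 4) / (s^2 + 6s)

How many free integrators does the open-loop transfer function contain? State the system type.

Type 1

Factor s from the denominator: s^2 + 6s = s·(s + 6).
There is 1 pole at the origin, so the system is Type 1.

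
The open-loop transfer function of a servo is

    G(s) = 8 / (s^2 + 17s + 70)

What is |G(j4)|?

Substitute s = j4: numerator = 8, denominator = 54 + j68.
|G(j4)| = |8| / |54 + j68| = 8 / 86.833 ≈ 0.09213.

|G(j4)| ≈ 0.09213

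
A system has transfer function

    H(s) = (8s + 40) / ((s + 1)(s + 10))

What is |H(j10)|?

|H(j10)| ≈ 0.6293

Substitute s = j10: numerator = 40 + j80, denominator = -90 + j110.
|H(j10)| = |40 + j80| / |-90 + j110| = 89.443 / 142.13 ≈ 0.6293.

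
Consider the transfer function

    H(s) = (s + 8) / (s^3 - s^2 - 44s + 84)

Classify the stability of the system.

The denominator s^3 - s^2 - 44s + 84 factors as (s + 7)(s - 6)(s - 2), giving poles at s = -7, 6, 2.
Since the pole(s) at s = 6, 2 lie in the right half-plane, the system is unstable.

unstable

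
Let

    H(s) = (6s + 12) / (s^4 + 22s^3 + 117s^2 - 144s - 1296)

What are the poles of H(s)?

s = -12, -4, -9, 3

The poles are the roots of the denominator s^4 + 22s^3 + 117s^2 - 144s - 1296 = 0.
Trying s = -12: the polynomial evaluates to 0, so (s + 12) is a factor.
Dividing out leaves s^3 + 10s^2 - 3s - 108 = 0.
This factors further as (s + 4)(s + 9)(s - 3) = 0.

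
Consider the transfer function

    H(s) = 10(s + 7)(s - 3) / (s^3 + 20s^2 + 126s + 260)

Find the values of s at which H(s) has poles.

The poles are the roots of the denominator s^3 + 20s^2 + 126s + 260 = 0.
Trying s = -10: the polynomial evaluates to 0, so (s + 10) is a factor.
Dividing out leaves s^2 + 10s + 26 = 0.
The quadratic formula then gives s = -5 ± 1j.

s = -5 ± j, -10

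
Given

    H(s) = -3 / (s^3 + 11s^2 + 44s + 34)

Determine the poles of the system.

The poles are the roots of the denominator s^3 + 11s^2 + 44s + 34 = 0.
Trying s = -1: the polynomial evaluates to 0, so (s + 1) is a factor.
Dividing out leaves s^2 + 10s + 34 = 0.
The quadratic formula then gives s = -5 ± 3j.

s = -5 + 3j, -5 - 3j, -1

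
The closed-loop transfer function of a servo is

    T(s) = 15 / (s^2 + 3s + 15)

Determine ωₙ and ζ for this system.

ωₙ ≈ 3.873 rad/s, ζ ≈ 0.3873

Compare the denominator to the standard form s^2 + 2ζωₙs + ωₙ².
ωₙ² = 15, so ωₙ = √15 ≈ 3.873 rad/s.
2ζωₙ = 3, so ζ = 3/(2·√15) ≈ 0.3873.
With ζ = 0.3873 the response is underdamped.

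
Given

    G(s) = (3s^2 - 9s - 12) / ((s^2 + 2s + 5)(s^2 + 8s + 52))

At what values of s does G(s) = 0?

s = 4, -1

Set the numerator to zero: 3s^2 - 9s - 12 = 0, i.e. 3·(s^2 - 3s - 4) = 0.
Factoring: (s - 4)(s + 1) = 0.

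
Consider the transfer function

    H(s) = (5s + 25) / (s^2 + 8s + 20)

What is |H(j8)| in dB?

Substitute s = j8: numerator = 25 + j40, denominator = -44 + j64.
|H(j8)| = |25 + j40| / |-44 + j64| = 47.170 / 77.666 ≈ 0.6073.
In decibels: 20·log₁₀(0.6073) ≈ -4.33 dB.

|H(j8)|_dB ≈ -4.33 dB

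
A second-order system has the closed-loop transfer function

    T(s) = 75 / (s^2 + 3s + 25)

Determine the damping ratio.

Compare the denominator to the standard form s^2 + 2ζωₙs + ωₙ².
ωₙ² = 25, so ωₙ = 5 rad/s.
2ζωₙ = 3, so ζ = 3/(2·5) = 0.3.

ζ = 0.3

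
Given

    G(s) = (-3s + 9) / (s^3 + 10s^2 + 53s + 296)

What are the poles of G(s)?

The poles are the roots of the denominator s^3 + 10s^2 + 53s + 296 = 0.
Trying s = -8: the polynomial evaluates to 0, so (s + 8) is a factor.
Dividing out leaves s^2 + 2s + 37 = 0.
The quadratic formula then gives s = -1 ± 6j.

s = -1 ± 6j, -8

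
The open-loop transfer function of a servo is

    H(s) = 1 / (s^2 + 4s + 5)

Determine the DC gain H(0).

At s = 0 each factor (s + a) contributes a and each (s^2 + bs + c) contributes c.
H(0) = 1·1 / ((5)) = 1/5 = 1/5.

H(0) = 1/5 ≈ 0.2000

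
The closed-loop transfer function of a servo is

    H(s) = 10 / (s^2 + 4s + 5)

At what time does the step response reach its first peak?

Comparing s^2 + 4s + 5 to s^2 + 2ζωₙs + ωₙ²: ωₙ = √5 ≈ 2.236 rad/s and ζ = 4/(2·√5) ≈ 0.8944.
ζωₙ = 4/2 = 2, so ω_d = ωₙ√(1−ζ²) = √(ωₙ² − (ζωₙ)²) = √(5 − 2²) = √1 = 1 rad/s.
t_p = π/ω_d = π/1 ≈ 3.142 s.

t_p ≈ 3.142 s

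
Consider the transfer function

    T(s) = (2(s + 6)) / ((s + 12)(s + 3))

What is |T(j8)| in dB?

Substitute s = j8: numerator = 12 + j16, denominator = -28 + j120.
|T(j8)| = |12 + j16| / |-28 + j120| = 20 / 123.22 ≈ 0.1623.
In decibels: 20·log₁₀(0.1623) ≈ -15.8 dB.

|T(j8)|_dB ≈ -15.8 dB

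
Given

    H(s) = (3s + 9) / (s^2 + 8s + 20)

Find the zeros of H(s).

s = -3

Set the numerator to zero: 3s + 9 = 0, i.e. 3·(s + 3) = 0.
So s = -3.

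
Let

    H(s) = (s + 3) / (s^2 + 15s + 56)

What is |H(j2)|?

|H(j2)| ≈ 0.06006

Substitute s = j2: numerator = 3 + j2, denominator = 52 + j30.
|H(j2)| = |3 + j2| / |52 + j30| = 3.6056 / 60.033 ≈ 0.06006.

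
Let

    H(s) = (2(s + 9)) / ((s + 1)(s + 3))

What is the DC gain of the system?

H(0) = 6

At s = 0 each factor (s + a) contributes a and each (s^2 + bs + c) contributes c.
H(0) = 2·(9) / ((1) · (3)) = 18/3 = 6.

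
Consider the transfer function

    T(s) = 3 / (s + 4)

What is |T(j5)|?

Substitute s = j5: numerator = 3, denominator = 4 + j5.
|T(j5)| = |3| / |4 + j5| = 3 / 6.4031 ≈ 0.4685.

|T(j5)| ≈ 0.4685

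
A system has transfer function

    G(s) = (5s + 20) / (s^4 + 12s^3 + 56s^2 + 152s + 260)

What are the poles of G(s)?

s = -5 ± j, -1 ± 3j

The poles are the roots of the denominator s^4 + 12s^3 + 56s^2 + 152s + 260 = 0.
No real roots exist; factor into two real quadratics: (s^2 + 10s + 26)(s^2 + 2s + 10) = 0.
Each quadratic gives a conjugate pair via the quadratic formula.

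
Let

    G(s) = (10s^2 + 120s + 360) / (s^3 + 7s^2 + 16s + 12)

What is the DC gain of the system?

Set s = 0: G(0) = (360) / (12) = 30.

G(0) = 30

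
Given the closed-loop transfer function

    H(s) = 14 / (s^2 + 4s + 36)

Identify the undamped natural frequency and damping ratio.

Compare the denominator to the standard form s^2 + 2ζωₙs + ωₙ².
ωₙ² = 36, so ωₙ = 6 rad/s.
2ζωₙ = 4, so ζ = 4/(2·6) ≈ 0.3333.
With ζ = 0.3333 the response is underdamped.

ωₙ = 6 rad/s, ζ ≈ 0.3333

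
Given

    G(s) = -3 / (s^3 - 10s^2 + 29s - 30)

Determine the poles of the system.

The poles are the roots of the denominator s^3 - 10s^2 + 29s - 30 = 0.
Trying s = 6: the polynomial evaluates to 0, so (s - 6) is a factor.
Dividing out leaves s^2 - 4s + 5 = 0.
The quadratic formula then gives s = 2 ± 1j.

s = 2 ± j, 6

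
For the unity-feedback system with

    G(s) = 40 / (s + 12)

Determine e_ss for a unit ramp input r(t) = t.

G(s) has no poles at the origin.
This is a Type 0 system; Kv = lim_{s→0} s·G(s) = 0, so the steady-state error for a ramp input is infinite.

e_ss = ∞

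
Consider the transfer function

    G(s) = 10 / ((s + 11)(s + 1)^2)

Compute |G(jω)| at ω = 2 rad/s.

Substitute s = j2: numerator = 10, denominator = -41 + j38.
|G(j2)| = |10| / |-41 + j38| = 10 / 55.902 ≈ 0.1789.

|G(j2)| ≈ 0.1789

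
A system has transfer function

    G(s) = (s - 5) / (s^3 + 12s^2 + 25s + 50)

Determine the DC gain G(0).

G(0) = -1/10 ≈ -0.1000

Set s = 0: G(0) = (-5) / (50) = -1/10.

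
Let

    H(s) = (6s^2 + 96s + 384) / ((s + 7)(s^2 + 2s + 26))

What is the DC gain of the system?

Set s = 0: H(0) = (384) / (182) = 192/91.

H(0) = 192/91 ≈ 2.110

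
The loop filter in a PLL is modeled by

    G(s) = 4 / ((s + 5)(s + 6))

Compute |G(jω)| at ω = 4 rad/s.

|G(j4)| ≈ 0.08663

Substitute s = j4: numerator = 4, denominator = 14 + j44.
|G(j4)| = |4| / |14 + j44| = 4 / 46.174 ≈ 0.08663.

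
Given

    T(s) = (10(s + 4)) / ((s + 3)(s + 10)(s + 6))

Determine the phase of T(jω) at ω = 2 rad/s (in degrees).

At s = j2: numerator = 40 + j20, denominator = 104 + j208.
∠T = ∠num − ∠den = 26.565° − (63.435°) = -36.87°.

∠T(j2) ≈ -36.87°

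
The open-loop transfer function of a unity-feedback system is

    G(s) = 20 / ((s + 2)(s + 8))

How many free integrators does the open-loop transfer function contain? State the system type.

The denominator has no factor of s at the origin — no free integrator — so this is a Type 0 system.

Type 0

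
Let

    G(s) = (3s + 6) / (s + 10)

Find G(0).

G(0) = 3/5 ≈ 0.6000

Set s = 0: G(0) = (6) / (10) = 3/5.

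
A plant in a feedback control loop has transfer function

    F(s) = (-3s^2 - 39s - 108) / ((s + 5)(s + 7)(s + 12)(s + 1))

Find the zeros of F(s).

Set the numerator to zero: -3s^2 - 39s - 108 = 0, i.e. -3·(s^2 + 13s + 36) = 0.
Factoring: (s + 9)(s + 4) = 0.

s = -9, -4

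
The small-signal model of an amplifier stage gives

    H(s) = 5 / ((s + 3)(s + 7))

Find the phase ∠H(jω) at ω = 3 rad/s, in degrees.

∠H(j3) ≈ -68.20°

At s = j3: numerator = 5, denominator = 12 + j30.
∠H = ∠num − ∠den = 0° − (68.199°) = -68.20°.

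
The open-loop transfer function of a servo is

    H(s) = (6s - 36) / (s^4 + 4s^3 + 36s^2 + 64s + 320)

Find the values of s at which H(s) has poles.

s = 4j, -4j, -2 + 4j, -2 - 4j

The poles are the roots of the denominator s^4 + 4s^3 + 36s^2 + 64s + 320 = 0.
No real roots exist; factor into two real quadratics: (s^2 + 16)(s^2 + 4s + 20) = 0.
Each quadratic gives a conjugate pair via the quadratic formula.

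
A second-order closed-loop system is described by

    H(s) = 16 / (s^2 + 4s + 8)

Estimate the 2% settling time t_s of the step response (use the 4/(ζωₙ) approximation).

Comparing s^2 + 4s + 8 to s^2 + 2ζωₙs + ωₙ²: ωₙ = √8 ≈ 2.828 rad/s and ζ = 4/(2·√8) ≈ 0.7071.
ζωₙ = 4/2 = 2, so t_s ≈ 4/(ζωₙ) = 4/2 = 2 s.

t_s ≈ 2 s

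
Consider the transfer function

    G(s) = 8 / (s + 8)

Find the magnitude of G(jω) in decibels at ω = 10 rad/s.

|G(j10)|_dB ≈ -4.09 dB

Substitute s = j10: numerator = 8, denominator = 8 + j10.
|G(j10)| = |8| / |8 + j10| = 8 / 12.806 ≈ 0.6247.
In decibels: 20·log₁₀(0.6247) ≈ -4.09 dB.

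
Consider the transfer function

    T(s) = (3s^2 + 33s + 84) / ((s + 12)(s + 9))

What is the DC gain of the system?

Set s = 0: T(0) = (84) / (108) = 7/9.

T(0) = 7/9 ≈ 0.7778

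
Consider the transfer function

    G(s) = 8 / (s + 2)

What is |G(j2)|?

|G(j2)| ≈ 2.828

Substitute s = j2: numerator = 8, denominator = 2 + j2.
|G(j2)| = |8| / |2 + j2| = 8 / 2.8284 ≈ 2.828.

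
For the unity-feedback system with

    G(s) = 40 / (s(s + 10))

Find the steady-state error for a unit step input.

G(s) has one pole at the origin.
This is a Type 1 system; for a step input the steady-state error is zero.

e_ss = 0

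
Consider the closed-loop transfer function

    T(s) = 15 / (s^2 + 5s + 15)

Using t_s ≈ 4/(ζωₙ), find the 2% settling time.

t_s ≈ 1.600 s

Comparing s^2 + 5s + 15 to s^2 + 2ζωₙs + ωₙ²: ωₙ = √15 ≈ 3.873 rad/s and ζ = 5/(2·√15) ≈ 0.6455.
ζωₙ = 5/2 = 2.5, so t_s ≈ 4/(ζωₙ) = 4/2.5 = 1.600 s.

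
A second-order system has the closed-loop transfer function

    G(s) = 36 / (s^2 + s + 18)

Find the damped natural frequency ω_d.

ω_d ≈ 4.213 rad/s

Comparing s^2 + s + 18 to s^2 + 2ζωₙs + ωₙ²: ωₙ = √18 ≈ 4.243 rad/s and ζ = 1/(2·√18) ≈ 0.1179.
ζωₙ = 1/2 = 0.5, so ω_d = ωₙ√(1−ζ²) = √(ωₙ² − (ζωₙ)²) = √(18 − 0.5²) = √17.75 ≈ 4.213 rad/s.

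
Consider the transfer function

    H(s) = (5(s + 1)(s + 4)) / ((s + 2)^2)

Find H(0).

H(0) = 5

At s = 0 each factor (s + a) contributes a and each (s^2 + bs + c) contributes c.
H(0) = 5·(1) · (4) / ((2) · (2)) = 20/4 = 5.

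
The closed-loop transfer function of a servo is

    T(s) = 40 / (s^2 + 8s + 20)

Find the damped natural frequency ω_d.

ω_d = 2 rad/s

Comparing s^2 + 8s + 20 to s^2 + 2ζωₙs + ωₙ²: ωₙ = √20 ≈ 4.472 rad/s and ζ = 8/(2·√20) ≈ 0.8944.
ζωₙ = 8/2 = 4, so ω_d = ωₙ√(1−ζ²) = √(ωₙ² − (ζωₙ)²) = √(20 − 4²) = √4 = 2 rad/s.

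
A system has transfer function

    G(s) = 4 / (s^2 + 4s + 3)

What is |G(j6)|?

|G(j6)| ≈ 0.09803

Substitute s = j6: numerator = 4, denominator = -33 + j24.
|G(j6)| = |4| / |-33 + j24| = 4 / 40.804 ≈ 0.09803.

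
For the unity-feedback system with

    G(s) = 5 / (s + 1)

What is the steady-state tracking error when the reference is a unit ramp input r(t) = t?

e_ss = ∞

G(s) has no poles at the origin.
This is a Type 0 system; Kv = lim_{s→0} s·G(s) = 0, so the steady-state error for a ramp input is infinite.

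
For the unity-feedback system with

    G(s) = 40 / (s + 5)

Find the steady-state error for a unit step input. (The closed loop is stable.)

e_ss = 0.1111

G(s) has no poles at the origin.
This is a Type 0 system. Kp = lim_{s→0} G(s) = 40/5 = 8.
e_ss = 1/(1 + Kp) = 1/(1 + 8) = 1/9 ≈ 0.1111.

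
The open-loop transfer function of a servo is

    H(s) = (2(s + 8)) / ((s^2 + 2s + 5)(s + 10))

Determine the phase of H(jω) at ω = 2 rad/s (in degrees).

∠H(j2) ≈ -73.24°

At s = j2: numerator = 16 + j4, denominator = 2 + j42.
∠H = ∠num − ∠den = 14.036° − (87.274°) = -73.24°.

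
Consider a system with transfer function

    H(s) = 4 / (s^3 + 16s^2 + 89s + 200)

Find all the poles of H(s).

The poles are the roots of the denominator s^3 + 16s^2 + 89s + 200 = 0.
Trying s = -8: the polynomial evaluates to 0, so (s + 8) is a factor.
Dividing out leaves s^2 + 8s + 25 = 0.
The quadratic formula then gives s = -4 ± 3j.

s = -4 + 3j, -4 - 3j, -8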